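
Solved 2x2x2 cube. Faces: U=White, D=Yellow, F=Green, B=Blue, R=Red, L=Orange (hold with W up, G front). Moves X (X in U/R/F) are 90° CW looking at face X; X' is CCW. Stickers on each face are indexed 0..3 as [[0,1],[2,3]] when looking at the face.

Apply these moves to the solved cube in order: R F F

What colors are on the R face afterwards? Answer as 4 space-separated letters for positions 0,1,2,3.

After move 1 (R): R=RRRR U=WGWG F=GYGY D=YBYB B=WBWB
After move 2 (F): F=GGYY U=WGOO R=WRGR D=RRYB L=OYOB
After move 3 (F): F=YGYG U=WGBY R=OROR D=GWYB L=OROR
Query: R face = OROR

Answer: O R O R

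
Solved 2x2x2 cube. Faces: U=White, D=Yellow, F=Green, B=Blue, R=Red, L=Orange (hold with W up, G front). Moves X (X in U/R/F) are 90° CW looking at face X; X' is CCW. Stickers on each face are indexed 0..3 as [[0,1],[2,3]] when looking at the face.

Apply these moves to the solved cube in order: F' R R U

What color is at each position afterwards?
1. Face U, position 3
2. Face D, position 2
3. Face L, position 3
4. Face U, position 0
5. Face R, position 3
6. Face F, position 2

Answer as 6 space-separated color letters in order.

After move 1 (F'): F=GGGG U=WWRR R=YRYR D=OOYY L=OWOW
After move 2 (R): R=YYRR U=WGRG F=GOGY D=OBYB B=RBWB
After move 3 (R): R=RYRY U=WORY F=GBGB D=OWYR B=GBGB
After move 4 (U): U=RWYO F=RYGB R=GBRY B=OWGB L=GBOW
Query 1: U[3] = O
Query 2: D[2] = Y
Query 3: L[3] = W
Query 4: U[0] = R
Query 5: R[3] = Y
Query 6: F[2] = G

Answer: O Y W R Y G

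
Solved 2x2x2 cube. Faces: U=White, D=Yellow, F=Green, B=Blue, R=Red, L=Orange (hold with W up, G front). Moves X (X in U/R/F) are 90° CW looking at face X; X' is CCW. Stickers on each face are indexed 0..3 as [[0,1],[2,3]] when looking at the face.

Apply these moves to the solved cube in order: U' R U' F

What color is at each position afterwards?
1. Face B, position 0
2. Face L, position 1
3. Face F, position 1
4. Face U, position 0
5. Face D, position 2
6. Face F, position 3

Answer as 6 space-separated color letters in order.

After move 1 (U'): U=WWWW F=OOGG R=GGRR B=RRBB L=BBOO
After move 2 (R): R=RGRG U=WOWG F=OYGY D=YBYR B=WRWB
After move 3 (U'): U=OGWW F=BBGY R=OYRG B=RGWB L=WROO
After move 4 (F): F=GBYB U=OGOR R=WYWG D=ROYR L=WYOB
Query 1: B[0] = R
Query 2: L[1] = Y
Query 3: F[1] = B
Query 4: U[0] = O
Query 5: D[2] = Y
Query 6: F[3] = B

Answer: R Y B O Y B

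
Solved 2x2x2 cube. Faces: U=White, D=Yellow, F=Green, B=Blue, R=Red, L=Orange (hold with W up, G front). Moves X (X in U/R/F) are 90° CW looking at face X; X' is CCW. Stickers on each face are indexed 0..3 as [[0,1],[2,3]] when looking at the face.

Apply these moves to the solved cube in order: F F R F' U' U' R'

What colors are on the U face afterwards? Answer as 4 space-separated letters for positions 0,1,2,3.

Answer: R W G W

Derivation:
After move 1 (F): F=GGGG U=WWOO R=WRWR D=RRYY L=OYOY
After move 2 (F): F=GGGG U=WWYY R=OROR D=WWYY L=OROR
After move 3 (R): R=OORR U=WGYG F=GWGY D=WBYB B=YBWB
After move 4 (F'): F=WYGG U=WGOR R=BOWR D=RRYB L=OGOY
After move 5 (U'): U=GRWO F=OGGG R=WYWR B=BOWB L=YBOY
After move 6 (U'): U=ROGW F=YBGG R=OGWR B=WYWB L=BOOY
After move 7 (R'): R=GROW U=RWGW F=YOGW D=RBYG B=BYRB
Query: U face = RWGW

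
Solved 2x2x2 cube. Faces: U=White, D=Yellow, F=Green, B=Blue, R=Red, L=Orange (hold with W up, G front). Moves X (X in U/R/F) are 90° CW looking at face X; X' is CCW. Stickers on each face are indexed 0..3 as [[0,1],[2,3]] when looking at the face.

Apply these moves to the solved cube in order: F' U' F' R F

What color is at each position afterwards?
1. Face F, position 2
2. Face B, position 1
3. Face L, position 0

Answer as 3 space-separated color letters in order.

After move 1 (F'): F=GGGG U=WWRR R=YRYR D=OOYY L=OWOW
After move 2 (U'): U=WRWR F=OWGG R=GGYR B=YRBB L=BBOW
After move 3 (F'): F=WGOG U=WRGY R=OGOR D=BWYY L=BROW
After move 4 (R): R=OORG U=WGGG F=WWOY D=BBYY B=YRRB
After move 5 (F): F=OWYW U=WGWR R=GOGG D=ROYY L=BBOB
Query 1: F[2] = Y
Query 2: B[1] = R
Query 3: L[0] = B

Answer: Y R B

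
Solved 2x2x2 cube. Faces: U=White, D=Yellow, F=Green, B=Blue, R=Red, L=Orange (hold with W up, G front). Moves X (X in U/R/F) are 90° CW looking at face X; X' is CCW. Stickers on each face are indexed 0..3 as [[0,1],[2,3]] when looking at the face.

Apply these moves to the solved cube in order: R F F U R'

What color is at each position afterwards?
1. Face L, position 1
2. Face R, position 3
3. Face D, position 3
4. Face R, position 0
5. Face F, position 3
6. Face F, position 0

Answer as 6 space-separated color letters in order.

After move 1 (R): R=RRRR U=WGWG F=GYGY D=YBYB B=WBWB
After move 2 (F): F=GGYY U=WGOO R=WRGR D=RRYB L=OYOB
After move 3 (F): F=YGYG U=WGBY R=OROR D=GWYB L=OROR
After move 4 (U): U=BWYG F=ORYG R=WBOR B=ORWB L=YGOR
After move 5 (R'): R=BRWO U=BWYO F=OWYG D=GRYG B=BRWB
Query 1: L[1] = G
Query 2: R[3] = O
Query 3: D[3] = G
Query 4: R[0] = B
Query 5: F[3] = G
Query 6: F[0] = O

Answer: G O G B G O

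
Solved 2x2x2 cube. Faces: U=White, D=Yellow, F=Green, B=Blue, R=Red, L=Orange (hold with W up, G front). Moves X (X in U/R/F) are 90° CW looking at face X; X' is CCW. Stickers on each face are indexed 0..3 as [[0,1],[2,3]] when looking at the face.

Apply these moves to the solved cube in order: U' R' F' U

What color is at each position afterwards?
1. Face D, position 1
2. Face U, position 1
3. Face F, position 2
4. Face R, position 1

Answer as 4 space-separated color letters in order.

Answer: O W O R

Derivation:
After move 1 (U'): U=WWWW F=OOGG R=GGRR B=RRBB L=BBOO
After move 2 (R'): R=GRGR U=WBWR F=OWGW D=YOYG B=YRYB
After move 3 (F'): F=WWOG U=WBGG R=ORYR D=BOYG L=BROW
After move 4 (U): U=GWGB F=OROG R=YRYR B=BRYB L=WWOW
Query 1: D[1] = O
Query 2: U[1] = W
Query 3: F[2] = O
Query 4: R[1] = R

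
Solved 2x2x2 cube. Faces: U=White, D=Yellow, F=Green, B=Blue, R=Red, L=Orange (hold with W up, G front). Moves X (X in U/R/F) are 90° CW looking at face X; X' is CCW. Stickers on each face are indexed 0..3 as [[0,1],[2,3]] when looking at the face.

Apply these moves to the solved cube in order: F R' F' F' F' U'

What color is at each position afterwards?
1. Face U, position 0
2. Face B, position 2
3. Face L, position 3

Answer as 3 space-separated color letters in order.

Answer: B R G

Derivation:
After move 1 (F): F=GGGG U=WWOO R=WRWR D=RRYY L=OYOY
After move 2 (R'): R=RRWW U=WBOB F=GWGO D=RGYG B=YBRB
After move 3 (F'): F=WOGG U=WBRW R=GRRW D=YYYG L=OBOO
After move 4 (F'): F=OGWG U=WBGR R=YRYW D=BOYG L=OWOR
After move 5 (F'): F=GGOW U=WBYY R=ORBW D=WRYG L=OROG
After move 6 (U'): U=BYWY F=OROW R=GGBW B=ORRB L=YBOG
Query 1: U[0] = B
Query 2: B[2] = R
Query 3: L[3] = G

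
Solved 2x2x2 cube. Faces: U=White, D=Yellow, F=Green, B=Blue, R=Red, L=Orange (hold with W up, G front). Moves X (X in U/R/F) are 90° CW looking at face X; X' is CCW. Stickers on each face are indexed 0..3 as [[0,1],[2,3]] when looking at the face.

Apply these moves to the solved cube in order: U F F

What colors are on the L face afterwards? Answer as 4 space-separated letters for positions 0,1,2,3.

After move 1 (U): U=WWWW F=RRGG R=BBRR B=OOBB L=GGOO
After move 2 (F): F=GRGR U=WWOG R=WBWR D=RBYY L=GYOY
After move 3 (F): F=GGRR U=WWYY R=OBGR D=WWYY L=GROB
Query: L face = GROB

Answer: G R O B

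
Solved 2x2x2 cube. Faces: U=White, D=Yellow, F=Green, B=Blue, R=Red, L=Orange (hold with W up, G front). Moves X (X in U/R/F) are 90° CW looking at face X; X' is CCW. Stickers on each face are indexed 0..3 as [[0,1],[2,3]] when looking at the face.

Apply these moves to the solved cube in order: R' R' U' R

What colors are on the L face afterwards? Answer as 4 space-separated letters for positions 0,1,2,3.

After move 1 (R'): R=RRRR U=WBWB F=GWGW D=YGYG B=YBYB
After move 2 (R'): R=RRRR U=WYWY F=GBGB D=YWYW B=GBGB
After move 3 (U'): U=YYWW F=OOGB R=GBRR B=RRGB L=GBOO
After move 4 (R): R=RGRB U=YOWB F=OWGW D=YGYR B=WRYB
Query: L face = GBOO

Answer: G B O O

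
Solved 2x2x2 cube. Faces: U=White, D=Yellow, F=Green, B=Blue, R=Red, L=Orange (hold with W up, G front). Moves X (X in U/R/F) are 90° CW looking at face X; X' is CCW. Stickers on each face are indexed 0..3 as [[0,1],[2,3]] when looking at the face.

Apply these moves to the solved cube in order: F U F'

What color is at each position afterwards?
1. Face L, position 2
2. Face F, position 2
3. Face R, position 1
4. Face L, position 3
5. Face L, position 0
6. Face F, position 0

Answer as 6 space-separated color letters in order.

Answer: O W B O G R

Derivation:
After move 1 (F): F=GGGG U=WWOO R=WRWR D=RRYY L=OYOY
After move 2 (U): U=OWOW F=WRGG R=BBWR B=OYBB L=GGOY
After move 3 (F'): F=RGWG U=OWBW R=RBRR D=GYYY L=GWOO
Query 1: L[2] = O
Query 2: F[2] = W
Query 3: R[1] = B
Query 4: L[3] = O
Query 5: L[0] = G
Query 6: F[0] = R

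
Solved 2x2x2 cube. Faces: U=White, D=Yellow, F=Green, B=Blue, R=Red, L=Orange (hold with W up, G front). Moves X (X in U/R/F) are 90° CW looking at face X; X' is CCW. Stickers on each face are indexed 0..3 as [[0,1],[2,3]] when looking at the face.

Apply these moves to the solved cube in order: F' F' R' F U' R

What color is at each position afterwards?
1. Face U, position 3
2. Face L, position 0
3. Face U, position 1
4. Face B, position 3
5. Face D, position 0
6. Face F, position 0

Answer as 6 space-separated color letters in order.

Answer: W Y W B O O

Derivation:
After move 1 (F'): F=GGGG U=WWRR R=YRYR D=OOYY L=OWOW
After move 2 (F'): F=GGGG U=WWYY R=OROR D=WWYY L=OROR
After move 3 (R'): R=RROO U=WBYB F=GWGY D=WGYG B=YBWB
After move 4 (F): F=GGYW U=WBRR R=YRBO D=ORYG L=OWOG
After move 5 (U'): U=BRWR F=OWYW R=GGBO B=YRWB L=YBOG
After move 6 (R): R=BGOG U=BWWW F=ORYG D=OWYY B=RRRB
Query 1: U[3] = W
Query 2: L[0] = Y
Query 3: U[1] = W
Query 4: B[3] = B
Query 5: D[0] = O
Query 6: F[0] = O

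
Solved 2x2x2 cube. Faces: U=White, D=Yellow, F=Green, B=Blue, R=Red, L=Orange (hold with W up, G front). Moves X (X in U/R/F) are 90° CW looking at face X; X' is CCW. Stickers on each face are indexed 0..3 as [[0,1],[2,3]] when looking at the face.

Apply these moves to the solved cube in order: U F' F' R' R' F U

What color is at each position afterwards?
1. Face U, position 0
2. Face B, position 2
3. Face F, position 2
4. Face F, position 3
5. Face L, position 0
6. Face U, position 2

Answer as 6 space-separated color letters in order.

After move 1 (U): U=WWWW F=RRGG R=BBRR B=OOBB L=GGOO
After move 2 (F'): F=RGRG U=WWBR R=YBYR D=GOYY L=GWOW
After move 3 (F'): F=GGRR U=WWYY R=OBGR D=WWYY L=GROB
After move 4 (R'): R=BROG U=WBYO F=GWRY D=WGYR B=YOWB
After move 5 (R'): R=RGBO U=WWYY F=GBRO D=WWYY B=ROGB
After move 6 (F): F=RGOB U=WWBR R=YGYO D=BRYY L=GWOW
After move 7 (U): U=BWRW F=YGOB R=ROYO B=GWGB L=RGOW
Query 1: U[0] = B
Query 2: B[2] = G
Query 3: F[2] = O
Query 4: F[3] = B
Query 5: L[0] = R
Query 6: U[2] = R

Answer: B G O B R R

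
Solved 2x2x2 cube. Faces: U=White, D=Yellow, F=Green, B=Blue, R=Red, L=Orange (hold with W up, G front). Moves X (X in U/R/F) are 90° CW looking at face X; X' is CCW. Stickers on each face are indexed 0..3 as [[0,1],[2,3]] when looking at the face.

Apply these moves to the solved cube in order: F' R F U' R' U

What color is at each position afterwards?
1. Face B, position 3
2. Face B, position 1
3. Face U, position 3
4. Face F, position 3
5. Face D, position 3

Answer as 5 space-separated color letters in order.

Answer: B B W W O

Derivation:
After move 1 (F'): F=GGGG U=WWRR R=YRYR D=OOYY L=OWOW
After move 2 (R): R=YYRR U=WGRG F=GOGY D=OBYB B=RBWB
After move 3 (F): F=GGYO U=WGWW R=RYGR D=RYYB L=OOOB
After move 4 (U'): U=GWWW F=OOYO R=GGGR B=RYWB L=RBOB
After move 5 (R'): R=GRGG U=GWWR F=OWYW D=ROYO B=BYYB
After move 6 (U): U=WGRW F=GRYW R=BYGG B=RBYB L=OWOB
Query 1: B[3] = B
Query 2: B[1] = B
Query 3: U[3] = W
Query 4: F[3] = W
Query 5: D[3] = O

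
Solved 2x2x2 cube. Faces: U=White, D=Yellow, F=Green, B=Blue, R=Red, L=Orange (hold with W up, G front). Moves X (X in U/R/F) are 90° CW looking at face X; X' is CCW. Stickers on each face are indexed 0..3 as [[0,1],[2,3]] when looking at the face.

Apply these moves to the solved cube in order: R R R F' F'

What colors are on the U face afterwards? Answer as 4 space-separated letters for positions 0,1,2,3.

Answer: W B G Y

Derivation:
After move 1 (R): R=RRRR U=WGWG F=GYGY D=YBYB B=WBWB
After move 2 (R): R=RRRR U=WYWY F=GBGB D=YWYW B=GBGB
After move 3 (R): R=RRRR U=WBWB F=GWGW D=YGYG B=YBYB
After move 4 (F'): F=WWGG U=WBRR R=GRYR D=OOYG L=OBOW
After move 5 (F'): F=WGWG U=WBGY R=OROR D=BWYG L=OROR
Query: U face = WBGY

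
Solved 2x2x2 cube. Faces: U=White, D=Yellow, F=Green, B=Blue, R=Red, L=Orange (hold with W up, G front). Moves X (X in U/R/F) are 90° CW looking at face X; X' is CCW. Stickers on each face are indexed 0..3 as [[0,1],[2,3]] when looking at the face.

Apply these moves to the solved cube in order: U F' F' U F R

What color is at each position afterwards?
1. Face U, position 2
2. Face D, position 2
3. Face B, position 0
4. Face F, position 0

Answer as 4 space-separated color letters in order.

After move 1 (U): U=WWWW F=RRGG R=BBRR B=OOBB L=GGOO
After move 2 (F'): F=RGRG U=WWBR R=YBYR D=GOYY L=GWOW
After move 3 (F'): F=GGRR U=WWYY R=OBGR D=WWYY L=GROB
After move 4 (U): U=YWYW F=OBRR R=OOGR B=GRBB L=GGOB
After move 5 (F): F=RORB U=YWBG R=YOWR D=GOYY L=GWOW
After move 6 (R): R=WYRO U=YOBB F=RORY D=GBYG B=GRWB
Query 1: U[2] = B
Query 2: D[2] = Y
Query 3: B[0] = G
Query 4: F[0] = R

Answer: B Y G R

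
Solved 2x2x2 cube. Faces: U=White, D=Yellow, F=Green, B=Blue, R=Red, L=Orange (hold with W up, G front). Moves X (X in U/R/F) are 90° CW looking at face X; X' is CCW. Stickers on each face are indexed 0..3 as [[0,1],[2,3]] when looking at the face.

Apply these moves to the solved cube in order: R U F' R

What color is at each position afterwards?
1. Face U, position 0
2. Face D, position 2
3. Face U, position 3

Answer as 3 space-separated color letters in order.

Answer: W Y G

Derivation:
After move 1 (R): R=RRRR U=WGWG F=GYGY D=YBYB B=WBWB
After move 2 (U): U=WWGG F=RRGY R=WBRR B=OOWB L=GYOO
After move 3 (F'): F=RYRG U=WWWR R=BBYR D=YOYB L=GGOG
After move 4 (R): R=YBRB U=WYWG F=RORB D=YWYO B=ROWB
Query 1: U[0] = W
Query 2: D[2] = Y
Query 3: U[3] = G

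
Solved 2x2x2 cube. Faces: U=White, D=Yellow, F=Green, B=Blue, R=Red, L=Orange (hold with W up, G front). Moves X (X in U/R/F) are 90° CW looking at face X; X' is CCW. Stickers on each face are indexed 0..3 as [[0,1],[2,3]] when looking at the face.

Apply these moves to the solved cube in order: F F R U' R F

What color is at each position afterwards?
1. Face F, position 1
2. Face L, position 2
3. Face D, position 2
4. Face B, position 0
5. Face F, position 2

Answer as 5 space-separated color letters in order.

After move 1 (F): F=GGGG U=WWOO R=WRWR D=RRYY L=OYOY
After move 2 (F): F=GGGG U=WWYY R=OROR D=WWYY L=OROR
After move 3 (R): R=OORR U=WGYG F=GWGY D=WBYB B=YBWB
After move 4 (U'): U=GGWY F=ORGY R=GWRR B=OOWB L=YBOR
After move 5 (R): R=RGRW U=GRWY F=OBGB D=WWYO B=YOGB
After move 6 (F): F=GOBB U=GRRB R=WGYW D=RRYO L=YWOW
Query 1: F[1] = O
Query 2: L[2] = O
Query 3: D[2] = Y
Query 4: B[0] = Y
Query 5: F[2] = B

Answer: O O Y Y B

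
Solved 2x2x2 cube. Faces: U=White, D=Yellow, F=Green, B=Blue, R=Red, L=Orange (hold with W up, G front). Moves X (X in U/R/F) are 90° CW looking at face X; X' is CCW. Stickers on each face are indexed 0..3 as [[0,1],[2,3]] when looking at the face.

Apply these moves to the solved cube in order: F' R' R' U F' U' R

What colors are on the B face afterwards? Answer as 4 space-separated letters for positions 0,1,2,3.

After move 1 (F'): F=GGGG U=WWRR R=YRYR D=OOYY L=OWOW
After move 2 (R'): R=RRYY U=WBRB F=GWGR D=OGYG B=YBOB
After move 3 (R'): R=RYRY U=WORY F=GBGB D=OWYR B=GBGB
After move 4 (U): U=RWYO F=RYGB R=GBRY B=OWGB L=GBOW
After move 5 (F'): F=YBRG U=RWGR R=WBOY D=BWYR L=GOOY
After move 6 (U'): U=WRRG F=GORG R=YBOY B=WBGB L=OWOY
After move 7 (R): R=OYYB U=WORG F=GWRR D=BGYW B=GBRB
Query: B face = GBRB

Answer: G B R B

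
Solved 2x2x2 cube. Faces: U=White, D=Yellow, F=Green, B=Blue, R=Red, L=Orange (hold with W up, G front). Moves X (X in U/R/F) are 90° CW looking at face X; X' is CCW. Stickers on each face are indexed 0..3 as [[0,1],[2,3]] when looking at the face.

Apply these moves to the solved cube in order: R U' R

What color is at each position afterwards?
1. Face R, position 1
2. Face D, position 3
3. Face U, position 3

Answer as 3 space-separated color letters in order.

After move 1 (R): R=RRRR U=WGWG F=GYGY D=YBYB B=WBWB
After move 2 (U'): U=GGWW F=OOGY R=GYRR B=RRWB L=WBOO
After move 3 (R): R=RGRY U=GOWY F=OBGB D=YWYR B=WRGB
Query 1: R[1] = G
Query 2: D[3] = R
Query 3: U[3] = Y

Answer: G R Y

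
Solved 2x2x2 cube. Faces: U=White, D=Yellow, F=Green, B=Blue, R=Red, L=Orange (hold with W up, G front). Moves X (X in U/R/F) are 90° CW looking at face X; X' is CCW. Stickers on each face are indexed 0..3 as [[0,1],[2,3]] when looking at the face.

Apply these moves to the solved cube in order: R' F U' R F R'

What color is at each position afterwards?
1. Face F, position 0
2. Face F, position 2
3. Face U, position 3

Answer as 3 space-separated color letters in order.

Answer: W G O

Derivation:
After move 1 (R'): R=RRRR U=WBWB F=GWGW D=YGYG B=YBYB
After move 2 (F): F=GGWW U=WBOO R=WRBR D=RRYG L=OYOG
After move 3 (U'): U=BOWO F=OYWW R=GGBR B=WRYB L=YBOG
After move 4 (R): R=BGRG U=BYWW F=ORWG D=RYYW B=OROB
After move 5 (F): F=WOGR U=BYGB R=WGWG D=RBYW L=YROY
After move 6 (R'): R=GGWW U=BOGO F=WYGB D=ROYR B=WRBB
Query 1: F[0] = W
Query 2: F[2] = G
Query 3: U[3] = O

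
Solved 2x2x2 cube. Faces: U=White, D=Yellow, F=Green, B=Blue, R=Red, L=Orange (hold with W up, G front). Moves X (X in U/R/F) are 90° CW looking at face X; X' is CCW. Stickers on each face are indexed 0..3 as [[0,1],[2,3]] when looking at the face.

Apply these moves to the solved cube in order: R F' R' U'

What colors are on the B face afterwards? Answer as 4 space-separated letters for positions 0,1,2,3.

Answer: R R O B

Derivation:
After move 1 (R): R=RRRR U=WGWG F=GYGY D=YBYB B=WBWB
After move 2 (F'): F=YYGG U=WGRR R=BRYR D=OOYB L=OGOW
After move 3 (R'): R=RRBY U=WWRW F=YGGR D=OYYG B=BBOB
After move 4 (U'): U=WWWR F=OGGR R=YGBY B=RROB L=BBOW
Query: B face = RROB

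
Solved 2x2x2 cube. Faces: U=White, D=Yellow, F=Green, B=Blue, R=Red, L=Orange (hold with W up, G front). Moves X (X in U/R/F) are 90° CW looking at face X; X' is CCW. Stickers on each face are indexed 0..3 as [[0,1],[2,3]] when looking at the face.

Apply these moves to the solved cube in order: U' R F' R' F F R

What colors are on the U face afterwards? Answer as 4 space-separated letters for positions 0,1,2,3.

Answer: W O Y Y

Derivation:
After move 1 (U'): U=WWWW F=OOGG R=GGRR B=RRBB L=BBOO
After move 2 (R): R=RGRG U=WOWG F=OYGY D=YBYR B=WRWB
After move 3 (F'): F=YYOG U=WORR R=BGYG D=BOYR L=BGOW
After move 4 (R'): R=GGBY U=WWRW F=YOOR D=BYYG B=RROB
After move 5 (F): F=OYRO U=WWWG R=RGWY D=BGYG L=BBOY
After move 6 (F): F=ROOY U=WWYB R=WGGY D=WRYG L=BBOG
After move 7 (R): R=GWYG U=WOYY F=RROG D=WOYR B=BRWB
Query: U face = WOYY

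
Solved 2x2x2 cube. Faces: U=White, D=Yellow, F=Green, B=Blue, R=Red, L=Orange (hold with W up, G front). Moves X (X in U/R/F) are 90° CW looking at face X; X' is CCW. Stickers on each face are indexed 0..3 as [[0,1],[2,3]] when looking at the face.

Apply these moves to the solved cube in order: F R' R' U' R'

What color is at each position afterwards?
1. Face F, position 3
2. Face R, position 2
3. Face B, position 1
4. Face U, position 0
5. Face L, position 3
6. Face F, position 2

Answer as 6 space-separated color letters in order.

Answer: O G W R Y G

Derivation:
After move 1 (F): F=GGGG U=WWOO R=WRWR D=RRYY L=OYOY
After move 2 (R'): R=RRWW U=WBOB F=GWGO D=RGYG B=YBRB
After move 3 (R'): R=RWRW U=WROY F=GBGB D=RWYO B=GBGB
After move 4 (U'): U=RYWO F=OYGB R=GBRW B=RWGB L=GBOY
After move 5 (R'): R=BWGR U=RGWR F=OYGO D=RYYB B=OWWB
Query 1: F[3] = O
Query 2: R[2] = G
Query 3: B[1] = W
Query 4: U[0] = R
Query 5: L[3] = Y
Query 6: F[2] = G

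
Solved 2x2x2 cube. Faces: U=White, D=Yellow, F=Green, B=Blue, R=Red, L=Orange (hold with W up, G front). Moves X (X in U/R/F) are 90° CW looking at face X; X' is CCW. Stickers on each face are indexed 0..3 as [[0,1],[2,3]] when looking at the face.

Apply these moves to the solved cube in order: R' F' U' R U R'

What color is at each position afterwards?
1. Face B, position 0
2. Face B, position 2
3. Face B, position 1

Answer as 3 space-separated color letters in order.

Answer: G Y B

Derivation:
After move 1 (R'): R=RRRR U=WBWB F=GWGW D=YGYG B=YBYB
After move 2 (F'): F=WWGG U=WBRR R=GRYR D=OOYG L=OBOW
After move 3 (U'): U=BRWR F=OBGG R=WWYR B=GRYB L=YBOW
After move 4 (R): R=YWRW U=BBWG F=OOGG D=OYYG B=RRRB
After move 5 (U): U=WBGB F=YWGG R=RRRW B=YBRB L=OOOW
After move 6 (R'): R=RWRR U=WRGY F=YBGB D=OWYG B=GBYB
Query 1: B[0] = G
Query 2: B[2] = Y
Query 3: B[1] = B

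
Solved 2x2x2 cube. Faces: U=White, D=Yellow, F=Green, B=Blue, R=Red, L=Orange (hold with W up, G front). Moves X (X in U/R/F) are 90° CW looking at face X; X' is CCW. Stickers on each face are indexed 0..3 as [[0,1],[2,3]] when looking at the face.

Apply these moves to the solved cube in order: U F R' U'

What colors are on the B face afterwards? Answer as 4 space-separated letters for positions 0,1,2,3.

Answer: B R B B

Derivation:
After move 1 (U): U=WWWW F=RRGG R=BBRR B=OOBB L=GGOO
After move 2 (F): F=GRGR U=WWOG R=WBWR D=RBYY L=GYOY
After move 3 (R'): R=BRWW U=WBOO F=GWGG D=RRYR B=YOBB
After move 4 (U'): U=BOWO F=GYGG R=GWWW B=BRBB L=YOOY
Query: B face = BRBB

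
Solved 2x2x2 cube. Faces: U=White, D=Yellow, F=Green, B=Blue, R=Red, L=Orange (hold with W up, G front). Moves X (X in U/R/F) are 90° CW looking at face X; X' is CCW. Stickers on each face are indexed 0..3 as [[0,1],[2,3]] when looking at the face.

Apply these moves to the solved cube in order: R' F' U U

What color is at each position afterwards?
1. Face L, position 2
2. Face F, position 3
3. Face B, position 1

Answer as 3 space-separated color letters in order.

Answer: O G W

Derivation:
After move 1 (R'): R=RRRR U=WBWB F=GWGW D=YGYG B=YBYB
After move 2 (F'): F=WWGG U=WBRR R=GRYR D=OOYG L=OBOW
After move 3 (U): U=RWRB F=GRGG R=YBYR B=OBYB L=WWOW
After move 4 (U): U=RRBW F=YBGG R=OBYR B=WWYB L=GROW
Query 1: L[2] = O
Query 2: F[3] = G
Query 3: B[1] = W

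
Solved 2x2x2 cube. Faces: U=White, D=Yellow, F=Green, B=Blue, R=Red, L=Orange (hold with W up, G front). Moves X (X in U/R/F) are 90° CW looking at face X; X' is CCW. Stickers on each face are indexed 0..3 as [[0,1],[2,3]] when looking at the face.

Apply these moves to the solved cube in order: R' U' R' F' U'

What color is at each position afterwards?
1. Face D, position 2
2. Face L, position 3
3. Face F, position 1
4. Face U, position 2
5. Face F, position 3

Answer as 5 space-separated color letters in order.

After move 1 (R'): R=RRRR U=WBWB F=GWGW D=YGYG B=YBYB
After move 2 (U'): U=BBWW F=OOGW R=GWRR B=RRYB L=YBOO
After move 3 (R'): R=WRGR U=BYWR F=OBGW D=YOYW B=GRGB
After move 4 (F'): F=BWOG U=BYWG R=ORYR D=BOYW L=YROW
After move 5 (U'): U=YGBW F=YROG R=BWYR B=ORGB L=GROW
Query 1: D[2] = Y
Query 2: L[3] = W
Query 3: F[1] = R
Query 4: U[2] = B
Query 5: F[3] = G

Answer: Y W R B G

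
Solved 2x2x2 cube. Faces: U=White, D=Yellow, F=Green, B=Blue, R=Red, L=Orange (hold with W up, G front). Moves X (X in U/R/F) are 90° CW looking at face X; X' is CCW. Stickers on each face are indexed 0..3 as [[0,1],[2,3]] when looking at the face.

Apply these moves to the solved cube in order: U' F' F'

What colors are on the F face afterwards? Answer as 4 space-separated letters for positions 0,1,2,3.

Answer: G G O O

Derivation:
After move 1 (U'): U=WWWW F=OOGG R=GGRR B=RRBB L=BBOO
After move 2 (F'): F=OGOG U=WWGR R=YGYR D=BOYY L=BWOW
After move 3 (F'): F=GGOO U=WWYY R=OGBR D=WWYY L=BROG
Query: F face = GGOO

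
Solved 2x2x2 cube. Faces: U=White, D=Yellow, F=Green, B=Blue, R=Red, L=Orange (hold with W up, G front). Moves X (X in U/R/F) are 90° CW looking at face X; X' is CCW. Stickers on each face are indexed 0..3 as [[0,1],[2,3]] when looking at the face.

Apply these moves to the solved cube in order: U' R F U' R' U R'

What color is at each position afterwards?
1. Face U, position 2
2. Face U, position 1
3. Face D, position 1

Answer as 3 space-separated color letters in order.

After move 1 (U'): U=WWWW F=OOGG R=GGRR B=RRBB L=BBOO
After move 2 (R): R=RGRG U=WOWG F=OYGY D=YBYR B=WRWB
After move 3 (F): F=GOYY U=WOOB R=WGGG D=RRYR L=BYOB
After move 4 (U'): U=OBWO F=BYYY R=GOGG B=WGWB L=WROB
After move 5 (R'): R=OGGG U=OWWW F=BBYO D=RYYY B=RGRB
After move 6 (U): U=WOWW F=OGYO R=RGGG B=WRRB L=BBOB
After move 7 (R'): R=GGRG U=WRWW F=OOYW D=RGYO B=YRYB
Query 1: U[2] = W
Query 2: U[1] = R
Query 3: D[1] = G

Answer: W R G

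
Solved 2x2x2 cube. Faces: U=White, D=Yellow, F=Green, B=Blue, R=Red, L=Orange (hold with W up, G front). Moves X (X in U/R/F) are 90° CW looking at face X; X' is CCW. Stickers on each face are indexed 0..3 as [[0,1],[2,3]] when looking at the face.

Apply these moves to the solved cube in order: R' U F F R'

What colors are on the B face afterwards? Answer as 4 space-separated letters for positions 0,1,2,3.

After move 1 (R'): R=RRRR U=WBWB F=GWGW D=YGYG B=YBYB
After move 2 (U): U=WWBB F=RRGW R=YBRR B=OOYB L=GWOO
After move 3 (F): F=GRWR U=WWOW R=BBBR D=RYYG L=GYOG
After move 4 (F): F=WGRR U=WWGY R=OBWR D=BBYG L=GROY
After move 5 (R'): R=BROW U=WYGO F=WWRY D=BGYR B=GOBB
Query: B face = GOBB

Answer: G O B B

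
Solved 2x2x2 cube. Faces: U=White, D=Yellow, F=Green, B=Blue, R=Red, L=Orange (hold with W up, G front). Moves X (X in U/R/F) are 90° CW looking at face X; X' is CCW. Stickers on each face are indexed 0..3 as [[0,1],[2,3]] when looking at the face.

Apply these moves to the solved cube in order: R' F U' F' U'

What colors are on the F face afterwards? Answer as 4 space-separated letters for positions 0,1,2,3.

Answer: Y O O W

Derivation:
After move 1 (R'): R=RRRR U=WBWB F=GWGW D=YGYG B=YBYB
After move 2 (F): F=GGWW U=WBOO R=WRBR D=RRYG L=OYOG
After move 3 (U'): U=BOWO F=OYWW R=GGBR B=WRYB L=YBOG
After move 4 (F'): F=YWOW U=BOGB R=RGRR D=BGYG L=YOOW
After move 5 (U'): U=OBBG F=YOOW R=YWRR B=RGYB L=WROW
Query: F face = YOOW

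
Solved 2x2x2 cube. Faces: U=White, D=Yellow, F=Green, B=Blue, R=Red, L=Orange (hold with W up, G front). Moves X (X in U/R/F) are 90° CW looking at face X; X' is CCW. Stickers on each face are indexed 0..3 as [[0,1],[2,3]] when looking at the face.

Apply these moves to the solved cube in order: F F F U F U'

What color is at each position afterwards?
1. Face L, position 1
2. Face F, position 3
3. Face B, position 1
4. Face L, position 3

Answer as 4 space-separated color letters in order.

Answer: W R B O

Derivation:
After move 1 (F): F=GGGG U=WWOO R=WRWR D=RRYY L=OYOY
After move 2 (F): F=GGGG U=WWYY R=OROR D=WWYY L=OROR
After move 3 (F): F=GGGG U=WWRR R=YRYR D=OOYY L=OWOW
After move 4 (U): U=RWRW F=YRGG R=BBYR B=OWBB L=GGOW
After move 5 (F): F=GYGR U=RWWG R=RBWR D=YBYY L=GOOO
After move 6 (U'): U=WGRW F=GOGR R=GYWR B=RBBB L=OWOO
Query 1: L[1] = W
Query 2: F[3] = R
Query 3: B[1] = B
Query 4: L[3] = O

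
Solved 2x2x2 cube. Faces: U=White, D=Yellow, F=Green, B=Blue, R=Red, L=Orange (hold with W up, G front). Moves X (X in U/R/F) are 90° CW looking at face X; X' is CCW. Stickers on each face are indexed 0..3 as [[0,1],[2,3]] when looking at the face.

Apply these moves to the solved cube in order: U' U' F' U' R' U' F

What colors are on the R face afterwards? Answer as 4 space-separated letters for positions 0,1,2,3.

Answer: W R W Y

Derivation:
After move 1 (U'): U=WWWW F=OOGG R=GGRR B=RRBB L=BBOO
After move 2 (U'): U=WWWW F=BBGG R=OORR B=GGBB L=RROO
After move 3 (F'): F=BGBG U=WWOR R=YOYR D=ROYY L=RWOW
After move 4 (U'): U=WRWO F=RWBG R=BGYR B=YOBB L=GGOW
After move 5 (R'): R=GRBY U=WBWY F=RRBO D=RWYG B=YOOB
After move 6 (U'): U=BYWW F=GGBO R=RRBY B=GROB L=YOOW
After move 7 (F): F=BGOG U=BYWO R=WRWY D=BRYG L=YROW
Query: R face = WRWY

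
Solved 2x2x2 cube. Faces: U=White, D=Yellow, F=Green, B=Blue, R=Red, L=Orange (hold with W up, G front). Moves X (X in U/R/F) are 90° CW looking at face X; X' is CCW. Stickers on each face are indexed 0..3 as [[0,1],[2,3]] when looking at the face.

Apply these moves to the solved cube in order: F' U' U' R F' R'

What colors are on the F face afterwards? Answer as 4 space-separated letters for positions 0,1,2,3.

Answer: O B B R

Derivation:
After move 1 (F'): F=GGGG U=WWRR R=YRYR D=OOYY L=OWOW
After move 2 (U'): U=WRWR F=OWGG R=GGYR B=YRBB L=BBOW
After move 3 (U'): U=RRWW F=BBGG R=OWYR B=GGBB L=YROW
After move 4 (R): R=YORW U=RBWG F=BOGY D=OBYG B=WGRB
After move 5 (F'): F=OYBG U=RBYR R=BOOW D=RWYG L=YGOW
After move 6 (R'): R=OWBO U=RRYW F=OBBR D=RYYG B=GGWB
Query: F face = OBBR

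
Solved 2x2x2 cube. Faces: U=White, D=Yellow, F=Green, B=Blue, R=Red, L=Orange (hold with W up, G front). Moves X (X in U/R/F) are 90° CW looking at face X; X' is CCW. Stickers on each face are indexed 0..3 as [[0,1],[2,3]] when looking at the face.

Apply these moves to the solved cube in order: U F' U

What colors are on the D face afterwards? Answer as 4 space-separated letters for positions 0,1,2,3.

After move 1 (U): U=WWWW F=RRGG R=BBRR B=OOBB L=GGOO
After move 2 (F'): F=RGRG U=WWBR R=YBYR D=GOYY L=GWOW
After move 3 (U): U=BWRW F=YBRG R=OOYR B=GWBB L=RGOW
Query: D face = GOYY

Answer: G O Y Y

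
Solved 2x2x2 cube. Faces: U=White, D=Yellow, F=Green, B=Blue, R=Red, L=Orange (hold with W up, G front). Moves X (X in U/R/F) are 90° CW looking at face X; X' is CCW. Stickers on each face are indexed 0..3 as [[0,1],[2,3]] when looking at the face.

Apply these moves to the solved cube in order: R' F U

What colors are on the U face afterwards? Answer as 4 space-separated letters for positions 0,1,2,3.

After move 1 (R'): R=RRRR U=WBWB F=GWGW D=YGYG B=YBYB
After move 2 (F): F=GGWW U=WBOO R=WRBR D=RRYG L=OYOG
After move 3 (U): U=OWOB F=WRWW R=YBBR B=OYYB L=GGOG
Query: U face = OWOB

Answer: O W O B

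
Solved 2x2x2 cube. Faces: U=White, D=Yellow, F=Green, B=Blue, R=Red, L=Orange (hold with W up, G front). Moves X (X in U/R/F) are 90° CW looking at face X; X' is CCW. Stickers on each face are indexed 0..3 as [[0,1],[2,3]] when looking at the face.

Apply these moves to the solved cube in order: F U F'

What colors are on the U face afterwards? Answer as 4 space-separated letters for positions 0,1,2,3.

Answer: O W B W

Derivation:
After move 1 (F): F=GGGG U=WWOO R=WRWR D=RRYY L=OYOY
After move 2 (U): U=OWOW F=WRGG R=BBWR B=OYBB L=GGOY
After move 3 (F'): F=RGWG U=OWBW R=RBRR D=GYYY L=GWOO
Query: U face = OWBW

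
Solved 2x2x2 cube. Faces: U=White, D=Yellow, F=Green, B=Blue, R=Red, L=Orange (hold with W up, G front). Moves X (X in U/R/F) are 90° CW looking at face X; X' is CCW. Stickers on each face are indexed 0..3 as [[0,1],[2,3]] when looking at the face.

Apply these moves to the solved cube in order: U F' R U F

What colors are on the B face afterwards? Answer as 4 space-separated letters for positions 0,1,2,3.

After move 1 (U): U=WWWW F=RRGG R=BBRR B=OOBB L=GGOO
After move 2 (F'): F=RGRG U=WWBR R=YBYR D=GOYY L=GWOW
After move 3 (R): R=YYRB U=WGBG F=RORY D=GBYO B=ROWB
After move 4 (U): U=BWGG F=YYRY R=RORB B=GWWB L=ROOW
After move 5 (F): F=RYYY U=BWWO R=GOGB D=RRYO L=RGOB
Query: B face = GWWB

Answer: G W W B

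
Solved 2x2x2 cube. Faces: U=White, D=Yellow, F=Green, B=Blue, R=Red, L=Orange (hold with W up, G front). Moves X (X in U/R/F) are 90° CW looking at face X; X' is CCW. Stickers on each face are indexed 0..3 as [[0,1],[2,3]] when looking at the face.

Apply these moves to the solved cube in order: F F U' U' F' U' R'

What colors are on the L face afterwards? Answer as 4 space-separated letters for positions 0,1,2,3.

After move 1 (F): F=GGGG U=WWOO R=WRWR D=RRYY L=OYOY
After move 2 (F): F=GGGG U=WWYY R=OROR D=WWYY L=OROR
After move 3 (U'): U=WYWY F=ORGG R=GGOR B=ORBB L=BBOR
After move 4 (U'): U=YYWW F=BBGG R=OROR B=GGBB L=OROR
After move 5 (F'): F=BGBG U=YYOO R=WRWR D=RRYY L=OWOW
After move 6 (U'): U=YOYO F=OWBG R=BGWR B=WRBB L=GGOW
After move 7 (R'): R=GRBW U=YBYW F=OOBO D=RWYG B=YRRB
Query: L face = GGOW

Answer: G G O W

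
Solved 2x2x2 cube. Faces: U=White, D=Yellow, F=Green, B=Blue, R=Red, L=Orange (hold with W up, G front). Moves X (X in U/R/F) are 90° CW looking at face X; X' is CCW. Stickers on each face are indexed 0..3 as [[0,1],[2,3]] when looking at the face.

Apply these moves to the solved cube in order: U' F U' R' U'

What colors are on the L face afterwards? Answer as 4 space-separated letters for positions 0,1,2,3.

After move 1 (U'): U=WWWW F=OOGG R=GGRR B=RRBB L=BBOO
After move 2 (F): F=GOGO U=WWOB R=WGWR D=RGYY L=BYOY
After move 3 (U'): U=WBWO F=BYGO R=GOWR B=WGBB L=RROY
After move 4 (R'): R=ORGW U=WBWW F=BBGO D=RYYO B=YGGB
After move 5 (U'): U=BWWW F=RRGO R=BBGW B=ORGB L=YGOY
Query: L face = YGOY

Answer: Y G O Y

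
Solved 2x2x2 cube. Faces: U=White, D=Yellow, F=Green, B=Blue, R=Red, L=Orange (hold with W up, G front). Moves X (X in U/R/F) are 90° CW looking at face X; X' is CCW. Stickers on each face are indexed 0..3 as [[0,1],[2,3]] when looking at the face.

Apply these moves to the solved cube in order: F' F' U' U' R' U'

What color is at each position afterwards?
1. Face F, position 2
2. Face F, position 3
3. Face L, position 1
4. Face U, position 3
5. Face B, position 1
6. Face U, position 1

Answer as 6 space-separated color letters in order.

Answer: G W G W R G

Derivation:
After move 1 (F'): F=GGGG U=WWRR R=YRYR D=OOYY L=OWOW
After move 2 (F'): F=GGGG U=WWYY R=OROR D=WWYY L=OROR
After move 3 (U'): U=WYWY F=ORGG R=GGOR B=ORBB L=BBOR
After move 4 (U'): U=YYWW F=BBGG R=OROR B=GGBB L=OROR
After move 5 (R'): R=RROO U=YBWG F=BYGW D=WBYG B=YGWB
After move 6 (U'): U=BGYW F=ORGW R=BYOO B=RRWB L=YGOR
Query 1: F[2] = G
Query 2: F[3] = W
Query 3: L[1] = G
Query 4: U[3] = W
Query 5: B[1] = R
Query 6: U[1] = G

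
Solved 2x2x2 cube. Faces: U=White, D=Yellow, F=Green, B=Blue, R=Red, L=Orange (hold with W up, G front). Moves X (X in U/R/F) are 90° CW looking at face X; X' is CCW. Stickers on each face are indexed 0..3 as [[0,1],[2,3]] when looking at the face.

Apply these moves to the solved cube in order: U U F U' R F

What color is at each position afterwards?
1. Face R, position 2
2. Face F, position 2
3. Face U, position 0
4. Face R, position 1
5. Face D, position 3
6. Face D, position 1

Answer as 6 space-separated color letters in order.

After move 1 (U): U=WWWW F=RRGG R=BBRR B=OOBB L=GGOO
After move 2 (U): U=WWWW F=BBGG R=OORR B=GGBB L=RROO
After move 3 (F): F=GBGB U=WWOR R=WOWR D=ROYY L=RYOY
After move 4 (U'): U=WRWO F=RYGB R=GBWR B=WOBB L=GGOY
After move 5 (R): R=WGRB U=WYWB F=ROGY D=RBYW B=OORB
After move 6 (F): F=GRYO U=WYYG R=WGBB D=RWYW L=GROB
Query 1: R[2] = B
Query 2: F[2] = Y
Query 3: U[0] = W
Query 4: R[1] = G
Query 5: D[3] = W
Query 6: D[1] = W

Answer: B Y W G W W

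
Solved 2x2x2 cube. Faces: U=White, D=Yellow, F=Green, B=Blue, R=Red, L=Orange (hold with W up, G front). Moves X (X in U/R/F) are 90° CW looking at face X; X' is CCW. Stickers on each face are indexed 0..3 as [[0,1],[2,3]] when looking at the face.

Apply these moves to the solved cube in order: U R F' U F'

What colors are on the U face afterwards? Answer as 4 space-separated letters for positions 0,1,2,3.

After move 1 (U): U=WWWW F=RRGG R=BBRR B=OOBB L=GGOO
After move 2 (R): R=RBRB U=WRWG F=RYGY D=YBYO B=WOWB
After move 3 (F'): F=YYRG U=WRRR R=BBYB D=GOYO L=GGOW
After move 4 (U): U=RWRR F=BBRG R=WOYB B=GGWB L=YYOW
After move 5 (F'): F=BGBR U=RWWY R=OOGB D=YWYO L=YROR
Query: U face = RWWY

Answer: R W W Y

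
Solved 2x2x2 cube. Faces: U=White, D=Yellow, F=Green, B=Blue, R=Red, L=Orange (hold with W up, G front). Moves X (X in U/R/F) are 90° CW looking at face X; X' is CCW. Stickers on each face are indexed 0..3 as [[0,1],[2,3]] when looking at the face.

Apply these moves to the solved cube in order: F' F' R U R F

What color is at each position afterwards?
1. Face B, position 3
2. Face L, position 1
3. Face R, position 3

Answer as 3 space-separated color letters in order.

Answer: B W B

Derivation:
After move 1 (F'): F=GGGG U=WWRR R=YRYR D=OOYY L=OWOW
After move 2 (F'): F=GGGG U=WWYY R=OROR D=WWYY L=OROR
After move 3 (R): R=OORR U=WGYG F=GWGY D=WBYB B=YBWB
After move 4 (U): U=YWGG F=OOGY R=YBRR B=ORWB L=GWOR
After move 5 (R): R=RYRB U=YOGY F=OBGB D=WWYO B=GRWB
After move 6 (F): F=GOBB U=YORW R=GYYB D=RRYO L=GWOW
Query 1: B[3] = B
Query 2: L[1] = W
Query 3: R[3] = B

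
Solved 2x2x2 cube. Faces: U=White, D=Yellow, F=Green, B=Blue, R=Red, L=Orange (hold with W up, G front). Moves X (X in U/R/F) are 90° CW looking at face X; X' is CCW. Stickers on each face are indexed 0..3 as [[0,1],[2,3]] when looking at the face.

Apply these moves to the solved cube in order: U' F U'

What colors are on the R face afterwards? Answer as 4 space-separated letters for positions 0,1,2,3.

After move 1 (U'): U=WWWW F=OOGG R=GGRR B=RRBB L=BBOO
After move 2 (F): F=GOGO U=WWOB R=WGWR D=RGYY L=BYOY
After move 3 (U'): U=WBWO F=BYGO R=GOWR B=WGBB L=RROY
Query: R face = GOWR

Answer: G O W R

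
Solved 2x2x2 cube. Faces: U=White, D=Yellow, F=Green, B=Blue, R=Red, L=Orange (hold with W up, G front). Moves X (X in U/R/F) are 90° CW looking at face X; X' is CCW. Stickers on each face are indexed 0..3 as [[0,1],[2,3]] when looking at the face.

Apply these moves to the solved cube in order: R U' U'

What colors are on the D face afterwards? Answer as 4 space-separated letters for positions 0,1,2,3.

Answer: Y B Y B

Derivation:
After move 1 (R): R=RRRR U=WGWG F=GYGY D=YBYB B=WBWB
After move 2 (U'): U=GGWW F=OOGY R=GYRR B=RRWB L=WBOO
After move 3 (U'): U=GWGW F=WBGY R=OORR B=GYWB L=RROO
Query: D face = YBYB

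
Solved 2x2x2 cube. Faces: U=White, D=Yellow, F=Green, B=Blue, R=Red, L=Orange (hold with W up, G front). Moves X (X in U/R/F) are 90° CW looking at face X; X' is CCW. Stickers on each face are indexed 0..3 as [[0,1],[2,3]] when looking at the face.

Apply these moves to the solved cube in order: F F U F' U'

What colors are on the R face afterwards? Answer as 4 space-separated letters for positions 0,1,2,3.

Answer: R G W R

Derivation:
After move 1 (F): F=GGGG U=WWOO R=WRWR D=RRYY L=OYOY
After move 2 (F): F=GGGG U=WWYY R=OROR D=WWYY L=OROR
After move 3 (U): U=YWYW F=ORGG R=BBOR B=ORBB L=GGOR
After move 4 (F'): F=RGOG U=YWBO R=WBWR D=GRYY L=GWOY
After move 5 (U'): U=WOYB F=GWOG R=RGWR B=WBBB L=OROY
Query: R face = RGWR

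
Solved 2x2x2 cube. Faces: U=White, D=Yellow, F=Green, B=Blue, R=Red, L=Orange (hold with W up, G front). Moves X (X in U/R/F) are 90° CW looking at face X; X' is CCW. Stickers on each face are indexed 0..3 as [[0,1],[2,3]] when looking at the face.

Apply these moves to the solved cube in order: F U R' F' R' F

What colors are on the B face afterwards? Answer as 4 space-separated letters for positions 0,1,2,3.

Answer: G Y Y B

Derivation:
After move 1 (F): F=GGGG U=WWOO R=WRWR D=RRYY L=OYOY
After move 2 (U): U=OWOW F=WRGG R=BBWR B=OYBB L=GGOY
After move 3 (R'): R=BRBW U=OBOO F=WWGW D=RRYG B=YYRB
After move 4 (F'): F=WWWG U=OBBB R=RRRW D=GYYG L=GOOO
After move 5 (R'): R=RWRR U=ORBY F=WBWB D=GWYG B=GYYB
After move 6 (F): F=WWBB U=OROO R=BWYR D=RRYG L=GGOW
Query: B face = GYYB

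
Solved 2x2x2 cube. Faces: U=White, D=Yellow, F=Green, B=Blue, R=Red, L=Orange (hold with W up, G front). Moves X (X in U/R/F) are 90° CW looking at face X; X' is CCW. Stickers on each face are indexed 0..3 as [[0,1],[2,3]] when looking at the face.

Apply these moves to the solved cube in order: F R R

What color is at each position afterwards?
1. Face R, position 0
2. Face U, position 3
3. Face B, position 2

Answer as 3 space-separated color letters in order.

Answer: R Y G

Derivation:
After move 1 (F): F=GGGG U=WWOO R=WRWR D=RRYY L=OYOY
After move 2 (R): R=WWRR U=WGOG F=GRGY D=RBYB B=OBWB
After move 3 (R): R=RWRW U=WROY F=GBGB D=RWYO B=GBGB
Query 1: R[0] = R
Query 2: U[3] = Y
Query 3: B[2] = G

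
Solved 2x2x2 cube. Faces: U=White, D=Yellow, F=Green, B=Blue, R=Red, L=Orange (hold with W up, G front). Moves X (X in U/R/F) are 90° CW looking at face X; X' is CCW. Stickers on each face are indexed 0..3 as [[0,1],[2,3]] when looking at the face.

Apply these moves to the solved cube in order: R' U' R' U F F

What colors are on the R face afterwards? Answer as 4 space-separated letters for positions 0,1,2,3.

Answer: O R B R

Derivation:
After move 1 (R'): R=RRRR U=WBWB F=GWGW D=YGYG B=YBYB
After move 2 (U'): U=BBWW F=OOGW R=GWRR B=RRYB L=YBOO
After move 3 (R'): R=WRGR U=BYWR F=OBGW D=YOYW B=GRGB
After move 4 (U): U=WBRY F=WRGW R=GRGR B=YBGB L=OBOO
After move 5 (F): F=GWWR U=WBOB R=RRYR D=GGYW L=OYOO
After move 6 (F): F=WGRW U=WBOY R=ORBR D=YRYW L=OGOG
Query: R face = ORBR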